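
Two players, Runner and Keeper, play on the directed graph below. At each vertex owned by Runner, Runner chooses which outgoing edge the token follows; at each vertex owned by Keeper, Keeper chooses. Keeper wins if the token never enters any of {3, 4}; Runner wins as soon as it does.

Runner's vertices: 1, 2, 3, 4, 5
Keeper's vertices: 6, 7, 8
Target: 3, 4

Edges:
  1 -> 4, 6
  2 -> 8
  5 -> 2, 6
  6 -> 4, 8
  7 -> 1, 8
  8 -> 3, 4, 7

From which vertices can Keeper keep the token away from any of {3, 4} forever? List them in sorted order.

2, 5, 6, 7, 8

A0 = {3, 4}
A1: add {1} — 1 (Runner) has 1→4.
A2 = A1; e.g. 2 (Runner) has no edge into A1. Fixed point.
Runner's attractor = {1, 3, 4}; Keeper avoids the target exactly from the complement.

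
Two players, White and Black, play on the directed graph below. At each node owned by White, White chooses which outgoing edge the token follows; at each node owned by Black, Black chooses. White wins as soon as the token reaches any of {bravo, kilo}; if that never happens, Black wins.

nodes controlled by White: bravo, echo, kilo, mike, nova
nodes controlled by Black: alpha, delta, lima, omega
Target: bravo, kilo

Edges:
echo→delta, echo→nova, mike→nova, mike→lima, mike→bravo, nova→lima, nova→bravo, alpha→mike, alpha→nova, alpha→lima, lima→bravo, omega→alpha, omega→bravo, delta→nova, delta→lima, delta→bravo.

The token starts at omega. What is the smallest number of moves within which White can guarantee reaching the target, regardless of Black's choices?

A0 = {bravo, kilo}
A1: add {lima, mike, nova} — mike (White) has mike→bravo; nova (White) has nova→bravo; lima (Black): all of {bravo} already in.
A2: add {alpha, delta, echo} — echo (White) has echo→nova; alpha (Black): all of {mike, nova, lima} already in; delta (Black): all of {nova, lima, bravo} already in.
A3: add {omega} — omega (Black): all of {alpha, bravo} already in.
A3 = all vertices. Fixed point.
omega enters the attractor at level 3, so White can force the target in 3 moves from there.

3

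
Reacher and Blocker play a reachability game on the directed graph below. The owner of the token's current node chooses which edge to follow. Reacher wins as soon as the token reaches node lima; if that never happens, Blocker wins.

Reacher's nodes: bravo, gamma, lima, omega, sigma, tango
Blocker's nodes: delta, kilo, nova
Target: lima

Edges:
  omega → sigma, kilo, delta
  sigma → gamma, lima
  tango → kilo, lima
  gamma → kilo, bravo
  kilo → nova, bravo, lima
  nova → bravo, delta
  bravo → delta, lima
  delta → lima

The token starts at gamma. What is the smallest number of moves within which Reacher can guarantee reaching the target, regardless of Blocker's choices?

A0 = {lima}
A1: add {bravo, delta, sigma, tango} — sigma (Reacher) has sigma→lima; tango (Reacher) has tango→lima; bravo (Reacher) has bravo→lima; delta (Blocker): all of {lima} already in.
A2: add {gamma, nova, omega} — omega (Reacher) has omega→sigma; gamma (Reacher) has gamma→bravo; nova (Blocker): all of {bravo, delta} already in.
gamma enters the attractor at level 2, so Reacher can force the target in 2 moves from there.

2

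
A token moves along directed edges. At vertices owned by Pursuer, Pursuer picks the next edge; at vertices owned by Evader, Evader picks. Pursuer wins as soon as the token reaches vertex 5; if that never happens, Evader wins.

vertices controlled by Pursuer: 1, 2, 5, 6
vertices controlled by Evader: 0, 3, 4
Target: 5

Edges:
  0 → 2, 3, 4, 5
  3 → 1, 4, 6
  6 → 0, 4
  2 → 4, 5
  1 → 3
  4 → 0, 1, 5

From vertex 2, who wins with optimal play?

A0 = {5}
A1: add {2} — 2 (Pursuer) has 2→5.
A2 = A1; e.g. 0 (Evader) can still go to 3. Fixed point.
2 ∈ A1, so Pursuer can force the target.

Pursuer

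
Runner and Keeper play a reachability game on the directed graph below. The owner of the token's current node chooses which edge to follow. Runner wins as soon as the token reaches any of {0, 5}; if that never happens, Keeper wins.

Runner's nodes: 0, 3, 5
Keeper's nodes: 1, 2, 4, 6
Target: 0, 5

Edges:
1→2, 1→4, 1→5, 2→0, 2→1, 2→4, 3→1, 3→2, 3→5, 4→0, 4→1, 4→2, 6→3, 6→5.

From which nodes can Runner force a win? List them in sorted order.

A0 = {0, 5}
A1: add {3} — 3 (Runner) has 3→5.
A2: add {6} — 6 (Keeper): all of {3, 5} already in.
A3 = A2; e.g. 1 (Keeper) can still go to 2. Fixed point.
Runner's winning region = {0, 3, 5, 6}.

0, 3, 5, 6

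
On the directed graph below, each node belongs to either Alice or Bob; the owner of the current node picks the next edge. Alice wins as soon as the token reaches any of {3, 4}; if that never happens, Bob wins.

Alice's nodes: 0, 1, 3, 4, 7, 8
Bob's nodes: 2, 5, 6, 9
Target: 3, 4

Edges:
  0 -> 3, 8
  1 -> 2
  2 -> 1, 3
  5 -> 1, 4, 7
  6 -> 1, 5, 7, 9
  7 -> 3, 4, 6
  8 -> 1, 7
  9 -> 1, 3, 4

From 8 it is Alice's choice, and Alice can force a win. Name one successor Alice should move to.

7

A0 = {3, 4}
A1: add {0, 7} — 0 (Alice) has 0→3; 7 (Alice) has 7→3.
A2: add {8} — 8 (Alice) has 8→7.
A3 = A2; e.g. 1 (Alice) has no edge into A2. Fixed point.
From 8, successor 7 is in the attractor (rank 1); the other successor 1 is not.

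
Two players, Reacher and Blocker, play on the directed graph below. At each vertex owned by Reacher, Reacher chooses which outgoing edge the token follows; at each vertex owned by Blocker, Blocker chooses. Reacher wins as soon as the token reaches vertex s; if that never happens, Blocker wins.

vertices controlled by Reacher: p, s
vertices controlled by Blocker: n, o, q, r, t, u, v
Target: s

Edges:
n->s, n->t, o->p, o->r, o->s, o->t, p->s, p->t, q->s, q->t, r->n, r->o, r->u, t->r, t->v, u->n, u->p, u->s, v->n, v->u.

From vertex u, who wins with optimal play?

Blocker

A0 = {s}
A1: add {p} — p (Reacher) has p→s.
A2 = A1; e.g. n (Blocker) can still go to t. Fixed point.
u never enters the attractor, so Blocker can avoid the target forever.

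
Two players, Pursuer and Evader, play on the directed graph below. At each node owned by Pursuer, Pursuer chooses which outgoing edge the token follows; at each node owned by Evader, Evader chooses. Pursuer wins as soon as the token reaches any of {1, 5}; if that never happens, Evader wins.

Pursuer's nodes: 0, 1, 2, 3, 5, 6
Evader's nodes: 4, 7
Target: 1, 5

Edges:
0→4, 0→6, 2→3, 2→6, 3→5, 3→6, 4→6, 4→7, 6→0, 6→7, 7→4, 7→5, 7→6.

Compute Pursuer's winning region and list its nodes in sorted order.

1, 2, 3, 5

A0 = {1, 5}
A1: add {3} — 3 (Pursuer) has 3→5.
A2: add {2} — 2 (Pursuer) has 2→3.
A3 = A2; e.g. 0 (Pursuer) has no edge into A2. Fixed point.
Pursuer's winning region = {1, 2, 3, 5}.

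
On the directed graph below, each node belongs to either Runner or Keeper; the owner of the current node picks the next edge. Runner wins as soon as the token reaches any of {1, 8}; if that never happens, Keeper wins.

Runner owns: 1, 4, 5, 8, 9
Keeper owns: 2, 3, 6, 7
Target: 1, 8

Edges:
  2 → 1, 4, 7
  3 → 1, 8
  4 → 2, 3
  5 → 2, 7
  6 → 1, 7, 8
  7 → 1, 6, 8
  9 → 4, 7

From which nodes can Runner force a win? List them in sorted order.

A0 = {1, 8}
A1: add {3} — 3 (Keeper): all of {1, 8} already in.
A2: add {4} — 4 (Runner) has 4→3.
A3: add {9} — 9 (Runner) has 9→4.
A4 = A3; e.g. 2 (Keeper) can still go to 7. Fixed point.
Runner's winning region = {1, 3, 4, 8, 9}.

1, 3, 4, 8, 9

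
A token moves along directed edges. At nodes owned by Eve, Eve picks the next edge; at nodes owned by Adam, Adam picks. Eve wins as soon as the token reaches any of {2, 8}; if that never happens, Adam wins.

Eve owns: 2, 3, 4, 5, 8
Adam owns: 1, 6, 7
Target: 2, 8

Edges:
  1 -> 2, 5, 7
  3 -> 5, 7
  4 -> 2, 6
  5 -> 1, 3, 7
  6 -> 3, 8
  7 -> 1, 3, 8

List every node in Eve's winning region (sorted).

A0 = {2, 8}
A1: add {4} — 4 (Eve) has 4→2.
A2 = A1; e.g. 1 (Adam) can still go to 5. Fixed point.
Eve's winning region = {2, 4, 8}.

2, 4, 8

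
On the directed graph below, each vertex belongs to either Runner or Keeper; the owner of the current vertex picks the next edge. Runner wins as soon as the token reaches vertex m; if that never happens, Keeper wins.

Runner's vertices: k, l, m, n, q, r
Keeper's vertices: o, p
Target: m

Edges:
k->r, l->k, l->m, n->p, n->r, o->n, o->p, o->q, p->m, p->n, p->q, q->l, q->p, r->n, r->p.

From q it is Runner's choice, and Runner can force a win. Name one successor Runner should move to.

l

A0 = {m}
A1: add {l} — l (Runner) has l→m.
A2: add {q} — q (Runner) has q→l.
A3 = A2; e.g. k (Runner) has no edge into A2. Fixed point.
From q, successor l is in the attractor (rank 1); the other successor p is not.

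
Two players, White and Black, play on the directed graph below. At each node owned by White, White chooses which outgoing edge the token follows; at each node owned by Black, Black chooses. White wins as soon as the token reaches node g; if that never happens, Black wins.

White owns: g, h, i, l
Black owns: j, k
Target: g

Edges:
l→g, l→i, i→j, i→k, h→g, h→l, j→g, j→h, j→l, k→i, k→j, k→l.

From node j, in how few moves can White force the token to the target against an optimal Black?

2

A0 = {g}
A1: add {h, l} — h (White) has h→g; l (White) has l→g.
A2: add {j} — j (Black): all of {g, h, l} already in.
j enters the attractor at level 2, so White can force the target in 2 moves from there.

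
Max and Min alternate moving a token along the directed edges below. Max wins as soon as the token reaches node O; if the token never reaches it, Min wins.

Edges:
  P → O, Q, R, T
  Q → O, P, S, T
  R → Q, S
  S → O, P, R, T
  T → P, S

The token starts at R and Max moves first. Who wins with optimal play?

Min

Track states (vertex, player-to-move).
A0 = {(O,Max), (O,Min)}
A1: add {(P,Max), (Q,Max), (S,Max)}.
A2: add {(R,Min), (T,Min)}.
A3 = A2; e.g. (P,Min) stays out. (R,Max) never enters ⇒ Min avoids the target.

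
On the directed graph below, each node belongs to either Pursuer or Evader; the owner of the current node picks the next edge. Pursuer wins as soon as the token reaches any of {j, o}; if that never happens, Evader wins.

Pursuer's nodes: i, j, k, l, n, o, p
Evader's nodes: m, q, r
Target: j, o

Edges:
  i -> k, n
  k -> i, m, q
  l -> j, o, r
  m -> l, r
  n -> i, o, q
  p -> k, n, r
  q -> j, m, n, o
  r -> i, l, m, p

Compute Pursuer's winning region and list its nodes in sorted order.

A0 = {j, o}
A1: add {l, n} — l (Pursuer) has l→j; n (Pursuer) has n→o.
A2: add {i, p} — i (Pursuer) has i→n; p (Pursuer) has p→n.
A3: add {k} — k (Pursuer) has k→i.
A4 = A3; e.g. m (Evader) can still go to r. Fixed point.
Pursuer's winning region = {i, j, k, l, n, o, p}.

i, j, k, l, n, o, p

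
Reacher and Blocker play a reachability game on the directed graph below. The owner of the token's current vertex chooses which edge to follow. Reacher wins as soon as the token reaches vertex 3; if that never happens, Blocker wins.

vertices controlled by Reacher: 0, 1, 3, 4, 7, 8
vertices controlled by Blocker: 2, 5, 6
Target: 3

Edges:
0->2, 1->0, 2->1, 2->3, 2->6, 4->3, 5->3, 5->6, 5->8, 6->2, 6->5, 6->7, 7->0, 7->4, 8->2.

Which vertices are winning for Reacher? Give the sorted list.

3, 4, 7

A0 = {3}
A1: add {4} — 4 (Reacher) has 4→3.
A2: add {7} — 7 (Reacher) has 7→4.
A3 = A2; e.g. 0 (Reacher) has no edge into A2. Fixed point.
Reacher's winning region = {3, 4, 7}.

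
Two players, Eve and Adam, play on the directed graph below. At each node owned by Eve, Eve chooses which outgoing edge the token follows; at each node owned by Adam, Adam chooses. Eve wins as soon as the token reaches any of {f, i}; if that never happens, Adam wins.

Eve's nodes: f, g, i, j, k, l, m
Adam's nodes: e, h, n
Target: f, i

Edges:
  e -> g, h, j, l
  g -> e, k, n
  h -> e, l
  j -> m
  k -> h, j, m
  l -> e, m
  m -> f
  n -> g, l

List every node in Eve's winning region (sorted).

A0 = {f, i}
A1: add {m} — m (Eve) has m→f.
A2: add {j, k, l} — j (Eve) has j→m; k (Eve) has k→m; l (Eve) has l→m.
A3: add {g} — g (Eve) has g→k.
A4: add {n} — n (Adam): all of {g, l} already in.
A5 = A4; e.g. e (Adam) can still go to h. Fixed point.
Eve's winning region = {f, g, i, j, k, l, m, n}.

f, g, i, j, k, l, m, n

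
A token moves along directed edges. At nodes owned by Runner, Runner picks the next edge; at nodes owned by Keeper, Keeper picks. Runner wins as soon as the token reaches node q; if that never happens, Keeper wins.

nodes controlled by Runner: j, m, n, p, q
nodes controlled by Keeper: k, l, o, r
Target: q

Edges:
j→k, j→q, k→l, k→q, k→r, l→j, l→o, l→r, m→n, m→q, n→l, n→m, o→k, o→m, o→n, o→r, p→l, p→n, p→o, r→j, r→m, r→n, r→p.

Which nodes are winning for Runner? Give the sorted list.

A0 = {q}
A1: add {j, m} — j (Runner) has j→q; m (Runner) has m→q.
A2: add {n} — n (Runner) has n→m.
A3: add {p} — p (Runner) has p→n.
A4: add {r} — r (Keeper): all of {j, m, n, p} already in.
A5 = A4; e.g. k (Keeper) can still go to l. Fixed point.
Runner's winning region = {j, m, n, p, q, r}.

j, m, n, p, q, r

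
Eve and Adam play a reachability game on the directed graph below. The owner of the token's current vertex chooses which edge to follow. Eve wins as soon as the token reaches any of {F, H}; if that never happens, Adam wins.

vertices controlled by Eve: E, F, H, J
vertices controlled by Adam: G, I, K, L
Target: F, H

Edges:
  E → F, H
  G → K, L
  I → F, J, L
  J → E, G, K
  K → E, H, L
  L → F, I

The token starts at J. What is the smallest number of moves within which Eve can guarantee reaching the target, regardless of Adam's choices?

A0 = {F, H}
A1: add {E} — E (Eve) has E→F.
A2: add {J} — J (Eve) has J→E.
A3 = A2; e.g. G (Adam) can still go to K. Fixed point.
J enters the attractor at level 2, so Eve can force the target in 2 moves from there.

2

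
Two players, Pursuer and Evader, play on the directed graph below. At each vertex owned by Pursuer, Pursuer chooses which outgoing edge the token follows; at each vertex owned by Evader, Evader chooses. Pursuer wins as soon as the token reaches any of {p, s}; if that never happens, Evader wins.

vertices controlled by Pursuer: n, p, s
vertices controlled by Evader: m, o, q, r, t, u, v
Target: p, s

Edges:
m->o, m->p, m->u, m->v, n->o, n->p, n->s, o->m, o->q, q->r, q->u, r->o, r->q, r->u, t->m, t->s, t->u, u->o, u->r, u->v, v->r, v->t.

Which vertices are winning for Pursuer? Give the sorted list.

A0 = {p, s}
A1: add {n} — n (Pursuer) has n→p.
A2 = A1; e.g. m (Evader) can still go to o. Fixed point.
Pursuer's winning region = {n, p, s}.

n, p, s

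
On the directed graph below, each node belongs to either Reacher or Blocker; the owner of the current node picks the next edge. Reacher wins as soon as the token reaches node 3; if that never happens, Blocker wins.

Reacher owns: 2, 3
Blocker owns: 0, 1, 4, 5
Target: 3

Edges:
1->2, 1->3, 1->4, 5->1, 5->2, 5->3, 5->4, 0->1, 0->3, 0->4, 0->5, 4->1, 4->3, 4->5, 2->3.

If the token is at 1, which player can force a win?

Blocker

A0 = {3}
A1: add {2} — 2 (Reacher) has 2→3.
A2 = A1; e.g. 0 (Blocker) can still go to 1. Fixed point.
1 never enters the attractor, so Blocker can avoid the target forever.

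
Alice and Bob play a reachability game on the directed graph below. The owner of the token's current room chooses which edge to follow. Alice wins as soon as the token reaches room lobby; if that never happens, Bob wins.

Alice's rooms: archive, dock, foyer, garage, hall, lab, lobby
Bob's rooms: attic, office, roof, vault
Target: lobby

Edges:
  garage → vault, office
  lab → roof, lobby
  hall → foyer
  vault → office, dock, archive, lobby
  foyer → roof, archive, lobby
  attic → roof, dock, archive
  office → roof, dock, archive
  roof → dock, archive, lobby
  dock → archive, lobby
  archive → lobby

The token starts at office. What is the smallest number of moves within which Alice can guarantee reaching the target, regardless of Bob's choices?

3

A0 = {lobby}
A1: add {archive, dock, foyer, lab} — lab (Alice) has lab→lobby; foyer (Alice) has foyer→lobby; dock (Alice) has dock→lobby; archive (Alice) has archive→lobby.
A2: add {hall, roof} — hall (Alice) has hall→foyer; roof (Bob): all of {dock, archive, lobby} already in.
A3: add {attic, office} — attic (Bob): all of {roof, dock, archive} already in; office (Bob): all of {roof, dock, archive} already in.
office enters the attractor at level 3, so Alice can force the target in 3 moves from there.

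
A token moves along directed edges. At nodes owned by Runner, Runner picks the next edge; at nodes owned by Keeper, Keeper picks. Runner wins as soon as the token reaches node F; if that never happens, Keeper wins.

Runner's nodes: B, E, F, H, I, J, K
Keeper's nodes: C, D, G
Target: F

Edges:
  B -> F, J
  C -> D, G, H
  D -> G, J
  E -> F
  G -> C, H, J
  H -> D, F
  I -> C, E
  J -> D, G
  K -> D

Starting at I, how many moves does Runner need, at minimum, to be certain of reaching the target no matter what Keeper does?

A0 = {F}
A1: add {B, E, H} — B (Runner) has B→F; E (Runner) has E→F; H (Runner) has H→F.
A2: add {I} — I (Runner) has I→E.
A3 = A2; e.g. C (Keeper) can still go to D. Fixed point.
I enters the attractor at level 2, so Runner can force the target in 2 moves from there.

2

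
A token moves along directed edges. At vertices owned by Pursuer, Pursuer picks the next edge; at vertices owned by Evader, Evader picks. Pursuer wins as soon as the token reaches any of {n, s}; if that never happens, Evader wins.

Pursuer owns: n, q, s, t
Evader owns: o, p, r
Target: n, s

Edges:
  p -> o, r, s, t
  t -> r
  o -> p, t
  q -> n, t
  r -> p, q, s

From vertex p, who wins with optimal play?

A0 = {n, s}
A1: add {q} — q (Pursuer) has q→n.
A2 = A1; e.g. o (Evader) can still go to p. Fixed point.
p never enters the attractor, so Evader can avoid the target forever.

Evader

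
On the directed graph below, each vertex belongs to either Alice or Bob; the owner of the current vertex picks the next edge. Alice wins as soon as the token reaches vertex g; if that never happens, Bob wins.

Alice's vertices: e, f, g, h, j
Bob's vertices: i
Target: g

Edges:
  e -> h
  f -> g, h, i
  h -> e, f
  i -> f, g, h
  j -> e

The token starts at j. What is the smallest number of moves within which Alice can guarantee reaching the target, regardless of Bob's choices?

4

A0 = {g}
A1: add {f} — f (Alice) has f→g.
A2: add {h} — h (Alice) has h→f.
A3: add {e, i} — e (Alice) has e→h; i (Bob): all of {f, g, h} already in.
A4: add {j} — j (Alice) has j→e.
A4 = all vertices. Fixed point.
j enters the attractor at level 4, so Alice can force the target in 4 moves from there.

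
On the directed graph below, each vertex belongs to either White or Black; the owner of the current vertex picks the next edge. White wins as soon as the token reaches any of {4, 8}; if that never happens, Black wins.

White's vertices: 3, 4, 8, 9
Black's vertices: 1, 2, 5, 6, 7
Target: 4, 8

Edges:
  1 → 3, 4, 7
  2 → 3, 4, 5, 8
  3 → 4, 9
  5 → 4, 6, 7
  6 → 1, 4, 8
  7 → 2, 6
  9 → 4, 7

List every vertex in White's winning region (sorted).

A0 = {4, 8}
A1: add {3, 9} — 3 (White) has 3→4; 9 (White) has 9→4.
A2 = A1; e.g. 1 (Black) can still go to 7. Fixed point.
White's winning region = {3, 4, 8, 9}.

3, 4, 8, 9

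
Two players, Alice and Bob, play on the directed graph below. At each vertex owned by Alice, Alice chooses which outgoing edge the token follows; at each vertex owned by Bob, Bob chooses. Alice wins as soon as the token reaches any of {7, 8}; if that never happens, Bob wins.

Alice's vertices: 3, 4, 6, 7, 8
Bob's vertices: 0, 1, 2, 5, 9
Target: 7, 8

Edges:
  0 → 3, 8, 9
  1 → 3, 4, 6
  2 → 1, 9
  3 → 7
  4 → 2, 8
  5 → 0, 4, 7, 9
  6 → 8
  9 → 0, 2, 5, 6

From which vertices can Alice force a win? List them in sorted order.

1, 3, 4, 6, 7, 8

A0 = {7, 8}
A1: add {3, 4, 6} — 3 (Alice) has 3→7; 4 (Alice) has 4→8; 6 (Alice) has 6→8.
A2: add {1} — 1 (Bob): all of {3, 4, 6} already in.
A3 = A2; e.g. 0 (Bob) can still go to 9. Fixed point.
Alice's winning region = {1, 3, 4, 6, 7, 8}.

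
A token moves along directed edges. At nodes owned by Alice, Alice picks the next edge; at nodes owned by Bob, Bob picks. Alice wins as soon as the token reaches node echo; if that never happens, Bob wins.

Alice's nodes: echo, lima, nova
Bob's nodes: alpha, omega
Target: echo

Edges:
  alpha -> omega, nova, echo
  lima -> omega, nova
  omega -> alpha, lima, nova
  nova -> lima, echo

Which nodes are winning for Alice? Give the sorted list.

echo, lima, nova

A0 = {echo}
A1: add {nova} — nova (Alice) has nova→echo.
A2: add {lima} — lima (Alice) has lima→nova.
A3 = A2; e.g. alpha (Bob) can still go to omega. Fixed point.
Alice's winning region = {echo, lima, nova}.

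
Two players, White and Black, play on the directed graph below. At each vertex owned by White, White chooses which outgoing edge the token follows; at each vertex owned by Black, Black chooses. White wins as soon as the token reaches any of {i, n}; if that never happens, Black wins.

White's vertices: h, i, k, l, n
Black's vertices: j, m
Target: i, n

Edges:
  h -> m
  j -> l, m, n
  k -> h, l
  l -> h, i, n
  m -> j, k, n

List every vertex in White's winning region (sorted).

A0 = {i, n}
A1: add {l} — l (White) has l→i.
A2: add {k} — k (White) has k→l.
A3 = A2; e.g. h (White) has no edge into A2. Fixed point.
White's winning region = {i, k, l, n}.

i, k, l, n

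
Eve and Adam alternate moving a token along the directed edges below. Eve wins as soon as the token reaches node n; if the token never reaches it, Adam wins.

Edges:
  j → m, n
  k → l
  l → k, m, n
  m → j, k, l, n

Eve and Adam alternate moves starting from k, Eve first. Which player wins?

Adam

Track states (vertex, player-to-move).
A0 = {(n,Eve), (n,Adam)}
A1: add {(j,Eve), (l,Eve), (m,Eve)}.
A2: add {(j,Adam), (k,Adam)}.
A3 = A2; e.g. (k,Eve) stays out. (k,Eve) never enters ⇒ Adam avoids the target.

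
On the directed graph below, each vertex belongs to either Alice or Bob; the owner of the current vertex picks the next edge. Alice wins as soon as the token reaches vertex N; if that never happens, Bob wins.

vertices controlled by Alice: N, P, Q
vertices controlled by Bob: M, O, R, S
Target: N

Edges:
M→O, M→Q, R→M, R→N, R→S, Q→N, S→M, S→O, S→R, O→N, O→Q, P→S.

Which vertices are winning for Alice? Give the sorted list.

A0 = {N}
A1: add {Q} — Q (Alice) has Q→N.
A2: add {O} — O (Bob): all of {N, Q} already in.
A3: add {M} — M (Bob): all of {O, Q} already in.
A4 = A3; e.g. P (Alice) has no edge into A3. Fixed point.
Alice's winning region = {M, N, O, Q}.

M, N, O, Q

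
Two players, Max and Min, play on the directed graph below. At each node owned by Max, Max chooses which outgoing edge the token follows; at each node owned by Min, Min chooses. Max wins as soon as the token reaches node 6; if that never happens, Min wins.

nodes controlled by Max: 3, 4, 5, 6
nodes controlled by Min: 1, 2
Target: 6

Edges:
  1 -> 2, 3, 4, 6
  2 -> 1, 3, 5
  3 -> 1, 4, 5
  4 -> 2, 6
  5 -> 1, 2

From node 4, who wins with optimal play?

Max

A0 = {6}
A1: add {4} — 4 (Max) has 4→6.
4 ∈ A1, so Max can force the target.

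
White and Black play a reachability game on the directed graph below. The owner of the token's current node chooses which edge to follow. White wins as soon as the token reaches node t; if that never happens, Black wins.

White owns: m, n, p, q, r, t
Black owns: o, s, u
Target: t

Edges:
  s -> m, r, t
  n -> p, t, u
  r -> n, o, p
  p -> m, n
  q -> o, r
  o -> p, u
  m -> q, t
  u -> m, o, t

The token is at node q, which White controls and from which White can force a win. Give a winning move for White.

r

A0 = {t}
A1: add {m, n} — m (White) has m→t; n (White) has n→t.
A2: add {p, r} — p (White) has p→m; r (White) has r→n.
A3: add {q, s} — q (White) has q→r; s (Black): all of {m, r, t} already in.
A4 = A3; e.g. o (Black) can still go to u. Fixed point.
From q, successor r is in the attractor (rank 2); the other successor o is not.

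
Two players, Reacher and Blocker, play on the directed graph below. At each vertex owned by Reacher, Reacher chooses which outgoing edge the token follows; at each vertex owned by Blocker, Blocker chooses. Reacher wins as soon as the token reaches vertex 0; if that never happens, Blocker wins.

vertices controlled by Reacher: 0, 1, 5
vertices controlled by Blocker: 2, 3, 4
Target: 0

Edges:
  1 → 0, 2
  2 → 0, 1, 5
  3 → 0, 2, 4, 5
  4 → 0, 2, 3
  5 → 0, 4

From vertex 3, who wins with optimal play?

A0 = {0}
A1: add {1, 5} — 1 (Reacher) has 1→0; 5 (Reacher) has 5→0.
A2: add {2} — 2 (Blocker): all of {0, 1, 5} already in.
A3 = A2; e.g. 3 (Blocker) can still go to 4. Fixed point.
3 never enters the attractor, so Blocker can avoid the target forever.

Blocker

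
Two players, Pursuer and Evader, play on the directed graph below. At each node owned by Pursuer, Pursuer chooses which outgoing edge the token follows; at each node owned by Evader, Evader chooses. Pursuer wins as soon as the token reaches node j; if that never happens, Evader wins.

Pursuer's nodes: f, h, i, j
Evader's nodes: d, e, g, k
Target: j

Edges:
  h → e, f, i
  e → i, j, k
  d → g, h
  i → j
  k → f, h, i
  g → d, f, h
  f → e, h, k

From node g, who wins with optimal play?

Evader

A0 = {j}
A1: add {i} — i (Pursuer) has i→j.
A2: add {h} — h (Pursuer) has h→i.
A3: add {f} — f (Pursuer) has f→h.
A4: add {k} — k (Evader): all of {f, h, i} already in.
A5: add {e} — e (Evader): all of {i, j, k} already in.
A6 = A5; e.g. d (Evader) can still go to g. Fixed point.
g never enters the attractor, so Evader can avoid the target forever.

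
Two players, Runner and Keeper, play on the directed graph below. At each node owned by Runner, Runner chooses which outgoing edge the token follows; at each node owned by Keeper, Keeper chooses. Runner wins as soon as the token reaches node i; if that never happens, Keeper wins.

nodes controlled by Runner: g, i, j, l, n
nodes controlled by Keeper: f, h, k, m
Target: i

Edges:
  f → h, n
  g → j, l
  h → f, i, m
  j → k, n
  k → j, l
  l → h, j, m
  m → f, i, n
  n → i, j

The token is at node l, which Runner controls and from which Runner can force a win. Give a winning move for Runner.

j

A0 = {i}
A1: add {n} — n (Runner) has n→i.
A2: add {j} — j (Runner) has j→n.
A3: add {g, l} — g (Runner) has g→j; l (Runner) has l→j.
A4: add {k} — k (Keeper): all of {j, l} already in.
A5 = A4; e.g. f (Keeper) can still go to h. Fixed point.
From l, successor j is in the attractor (rank 2); the other successors h, m are not.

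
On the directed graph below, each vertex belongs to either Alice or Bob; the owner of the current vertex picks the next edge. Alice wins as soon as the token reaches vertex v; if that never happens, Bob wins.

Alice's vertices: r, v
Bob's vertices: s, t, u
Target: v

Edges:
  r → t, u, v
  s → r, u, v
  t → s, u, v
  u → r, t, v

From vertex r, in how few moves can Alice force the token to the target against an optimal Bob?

A0 = {v}
A1: add {r} — r (Alice) has r→v.
A2 = A1; e.g. s (Bob) can still go to u. Fixed point.
r enters the attractor at level 1, so Alice can force the target in 1 move from there.

1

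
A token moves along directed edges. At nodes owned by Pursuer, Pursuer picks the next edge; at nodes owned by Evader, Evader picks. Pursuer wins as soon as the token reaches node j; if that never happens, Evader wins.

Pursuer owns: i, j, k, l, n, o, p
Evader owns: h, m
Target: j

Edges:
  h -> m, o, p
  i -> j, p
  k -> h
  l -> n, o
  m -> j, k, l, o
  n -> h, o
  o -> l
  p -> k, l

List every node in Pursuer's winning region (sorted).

i, j

A0 = {j}
A1: add {i} — i (Pursuer) has i→j.
A2 = A1; e.g. h (Evader) can still go to m. Fixed point.
Pursuer's winning region = {i, j}.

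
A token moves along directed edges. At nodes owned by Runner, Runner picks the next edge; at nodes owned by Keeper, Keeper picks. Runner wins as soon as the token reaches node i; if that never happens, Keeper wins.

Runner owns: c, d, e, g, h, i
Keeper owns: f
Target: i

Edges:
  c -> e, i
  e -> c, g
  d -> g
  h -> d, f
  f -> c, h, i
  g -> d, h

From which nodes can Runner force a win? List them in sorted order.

c, e, i

A0 = {i}
A1: add {c} — c (Runner) has c→i.
A2: add {e} — e (Runner) has e→c.
A3 = A2; e.g. d (Runner) has no edge into A2. Fixed point.
Runner's winning region = {c, e, i}.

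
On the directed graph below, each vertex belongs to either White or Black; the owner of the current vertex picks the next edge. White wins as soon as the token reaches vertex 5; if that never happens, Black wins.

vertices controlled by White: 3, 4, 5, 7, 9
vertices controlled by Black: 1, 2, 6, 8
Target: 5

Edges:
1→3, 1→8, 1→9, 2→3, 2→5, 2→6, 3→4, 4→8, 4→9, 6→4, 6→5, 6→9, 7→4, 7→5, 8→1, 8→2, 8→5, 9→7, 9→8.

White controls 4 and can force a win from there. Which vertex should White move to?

A0 = {5}
A1: add {7} — 7 (White) has 7→5.
A2: add {9} — 9 (White) has 9→7.
A3: add {4} — 4 (White) has 4→9.
A4: add {3, 6} — 3 (White) has 3→4; 6 (Black): all of {4, 5, 9} already in.
A5: add {2} — 2 (Black): all of {3, 5, 6} already in.
A6 = A5; e.g. 1 (Black) can still go to 8. Fixed point.
From 4, successor 9 is in the attractor (rank 2); the other successor 8 is not.

9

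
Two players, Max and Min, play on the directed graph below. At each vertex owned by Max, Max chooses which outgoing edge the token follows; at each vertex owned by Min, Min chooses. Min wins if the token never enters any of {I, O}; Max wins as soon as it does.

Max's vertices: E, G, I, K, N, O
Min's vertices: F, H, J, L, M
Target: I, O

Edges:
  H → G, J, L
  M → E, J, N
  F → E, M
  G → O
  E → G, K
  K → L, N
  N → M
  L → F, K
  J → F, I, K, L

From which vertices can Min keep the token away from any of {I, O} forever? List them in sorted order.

A0 = {I, O}
A1: add {G} — G (Max) has G→O.
A2: add {E} — E (Max) has E→G.
A3 = A2; e.g. F (Min) can still go to M. Fixed point.
Max's attractor = {E, G, I, O}; Min avoids the target exactly from the complement.

F, H, J, K, L, M, N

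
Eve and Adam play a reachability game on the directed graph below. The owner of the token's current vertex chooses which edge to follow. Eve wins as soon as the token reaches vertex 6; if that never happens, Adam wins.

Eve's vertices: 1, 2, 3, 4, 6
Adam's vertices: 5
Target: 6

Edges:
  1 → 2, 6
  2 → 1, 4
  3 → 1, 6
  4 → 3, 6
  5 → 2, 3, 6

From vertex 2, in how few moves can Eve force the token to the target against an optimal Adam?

A0 = {6}
A1: add {1, 3, 4} — 1 (Eve) has 1→6; 3 (Eve) has 3→6; 4 (Eve) has 4→6.
A2: add {2} — 2 (Eve) has 2→1.
2 enters the attractor at level 2, so Eve can force the target in 2 moves from there.

2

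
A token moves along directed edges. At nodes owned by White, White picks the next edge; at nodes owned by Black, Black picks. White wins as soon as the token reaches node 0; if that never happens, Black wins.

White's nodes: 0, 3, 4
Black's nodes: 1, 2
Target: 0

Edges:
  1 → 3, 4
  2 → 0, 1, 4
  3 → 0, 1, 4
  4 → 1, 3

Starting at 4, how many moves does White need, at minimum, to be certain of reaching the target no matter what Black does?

2

A0 = {0}
A1: add {3} — 3 (White) has 3→0.
A2: add {4} — 4 (White) has 4→3.
4 enters the attractor at level 2, so White can force the target in 2 moves from there.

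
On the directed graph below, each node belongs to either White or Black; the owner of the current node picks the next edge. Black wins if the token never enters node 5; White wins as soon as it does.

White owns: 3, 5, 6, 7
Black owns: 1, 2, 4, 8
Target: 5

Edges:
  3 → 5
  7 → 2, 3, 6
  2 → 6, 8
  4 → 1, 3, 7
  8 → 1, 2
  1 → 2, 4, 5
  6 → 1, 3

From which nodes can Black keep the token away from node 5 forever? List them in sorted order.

A0 = {5}
A1: add {3} — 3 (White) has 3→5.
A2: add {6, 7} — 6 (White) has 6→3; 7 (White) has 7→3.
A3 = A2; e.g. 1 (Black) can still go to 2. Fixed point.
White's attractor = {3, 5, 6, 7}; Black avoids the target exactly from the complement.

1, 2, 4, 8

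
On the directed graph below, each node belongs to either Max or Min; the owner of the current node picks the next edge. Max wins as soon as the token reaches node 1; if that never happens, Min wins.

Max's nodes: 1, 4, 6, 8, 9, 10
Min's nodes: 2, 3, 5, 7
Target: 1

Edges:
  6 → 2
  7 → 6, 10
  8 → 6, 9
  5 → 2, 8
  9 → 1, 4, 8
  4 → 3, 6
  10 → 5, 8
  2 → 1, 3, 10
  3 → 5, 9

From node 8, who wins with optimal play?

A0 = {1}
A1: add {9} — 9 (Max) has 9→1.
A2: add {8} — 8 (Max) has 8→9.
8 ∈ A2, so Max can force the target.

Max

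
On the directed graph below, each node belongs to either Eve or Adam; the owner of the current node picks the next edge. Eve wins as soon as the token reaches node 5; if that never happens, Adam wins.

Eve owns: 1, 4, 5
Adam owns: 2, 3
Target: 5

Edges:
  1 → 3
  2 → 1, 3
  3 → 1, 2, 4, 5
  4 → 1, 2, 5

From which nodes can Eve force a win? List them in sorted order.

4, 5

A0 = {5}
A1: add {4} — 4 (Eve) has 4→5.
A2 = A1; e.g. 1 (Eve) has no edge into A1. Fixed point.
Eve's winning region = {4, 5}.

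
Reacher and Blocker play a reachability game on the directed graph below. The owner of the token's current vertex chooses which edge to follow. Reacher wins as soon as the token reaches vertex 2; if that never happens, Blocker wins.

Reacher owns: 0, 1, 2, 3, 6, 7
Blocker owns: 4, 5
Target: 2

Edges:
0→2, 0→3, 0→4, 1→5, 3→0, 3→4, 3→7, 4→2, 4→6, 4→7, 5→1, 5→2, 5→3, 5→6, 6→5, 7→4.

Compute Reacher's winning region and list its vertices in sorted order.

0, 2, 3

A0 = {2}
A1: add {0} — 0 (Reacher) has 0→2.
A2: add {3} — 3 (Reacher) has 3→0.
A3 = A2; e.g. 1 (Reacher) has no edge into A2. Fixed point.
Reacher's winning region = {0, 2, 3}.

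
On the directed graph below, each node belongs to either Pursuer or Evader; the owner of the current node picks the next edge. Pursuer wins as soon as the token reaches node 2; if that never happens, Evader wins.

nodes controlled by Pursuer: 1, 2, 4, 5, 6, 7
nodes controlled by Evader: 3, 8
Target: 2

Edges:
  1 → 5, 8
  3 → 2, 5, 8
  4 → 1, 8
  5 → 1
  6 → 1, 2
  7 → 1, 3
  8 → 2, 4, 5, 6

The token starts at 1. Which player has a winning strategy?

A0 = {2}
A1: add {6} — 6 (Pursuer) has 6→2.
A2 = A1; e.g. 1 (Pursuer) has no edge into A1. Fixed point.
1 never enters the attractor, so Evader can avoid the target forever.

Evader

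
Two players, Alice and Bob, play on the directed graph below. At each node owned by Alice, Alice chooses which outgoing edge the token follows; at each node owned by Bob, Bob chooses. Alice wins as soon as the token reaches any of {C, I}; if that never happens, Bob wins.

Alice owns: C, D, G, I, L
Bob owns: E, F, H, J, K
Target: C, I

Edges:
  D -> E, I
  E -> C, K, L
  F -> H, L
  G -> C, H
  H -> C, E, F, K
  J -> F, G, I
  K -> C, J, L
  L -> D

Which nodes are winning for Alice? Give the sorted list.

C, D, G, I, L

A0 = {C, I}
A1: add {D, G} — D (Alice) has D→I; G (Alice) has G→C.
A2: add {L} — L (Alice) has L→D.
A3 = A2; e.g. E (Bob) can still go to K. Fixed point.
Alice's winning region = {C, D, G, I, L}.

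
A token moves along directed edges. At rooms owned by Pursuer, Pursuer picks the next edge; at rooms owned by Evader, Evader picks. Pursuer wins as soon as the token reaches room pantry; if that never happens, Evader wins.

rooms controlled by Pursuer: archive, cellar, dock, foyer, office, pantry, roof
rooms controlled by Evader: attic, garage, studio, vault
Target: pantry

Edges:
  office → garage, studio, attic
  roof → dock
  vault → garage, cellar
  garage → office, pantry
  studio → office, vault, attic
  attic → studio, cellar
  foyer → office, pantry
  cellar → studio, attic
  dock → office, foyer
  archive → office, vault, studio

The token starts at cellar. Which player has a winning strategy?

Evader

A0 = {pantry}
A1: add {foyer} — foyer (Pursuer) has foyer→pantry.
A2: add {dock} — dock (Pursuer) has dock→foyer.
A3: add {roof} — roof (Pursuer) has roof→dock.
A4 = A3; e.g. office (Pursuer) has no edge into A3. Fixed point.
cellar never enters the attractor, so Evader can avoid the target forever.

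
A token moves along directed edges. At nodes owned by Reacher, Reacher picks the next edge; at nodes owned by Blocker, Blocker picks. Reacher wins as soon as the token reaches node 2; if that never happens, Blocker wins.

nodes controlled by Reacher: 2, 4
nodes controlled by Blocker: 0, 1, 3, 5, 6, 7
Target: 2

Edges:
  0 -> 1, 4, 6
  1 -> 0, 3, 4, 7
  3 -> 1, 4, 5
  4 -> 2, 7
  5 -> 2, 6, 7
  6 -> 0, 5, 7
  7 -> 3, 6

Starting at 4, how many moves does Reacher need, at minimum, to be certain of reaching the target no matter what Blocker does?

1

A0 = {2}
A1: add {4} — 4 (Reacher) has 4→2.
A2 = A1; e.g. 0 (Blocker) can still go to 1. Fixed point.
4 enters the attractor at level 1, so Reacher can force the target in 1 move from there.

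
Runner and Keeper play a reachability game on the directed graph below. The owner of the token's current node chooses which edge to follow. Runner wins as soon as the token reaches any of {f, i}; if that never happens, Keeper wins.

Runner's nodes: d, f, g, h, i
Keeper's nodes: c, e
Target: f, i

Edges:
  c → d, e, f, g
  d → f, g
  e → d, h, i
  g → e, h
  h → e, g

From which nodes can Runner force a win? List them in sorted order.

d, f, i

A0 = {f, i}
A1: add {d} — d (Runner) has d→f.
A2 = A1; e.g. c (Keeper) can still go to e. Fixed point.
Runner's winning region = {d, f, i}.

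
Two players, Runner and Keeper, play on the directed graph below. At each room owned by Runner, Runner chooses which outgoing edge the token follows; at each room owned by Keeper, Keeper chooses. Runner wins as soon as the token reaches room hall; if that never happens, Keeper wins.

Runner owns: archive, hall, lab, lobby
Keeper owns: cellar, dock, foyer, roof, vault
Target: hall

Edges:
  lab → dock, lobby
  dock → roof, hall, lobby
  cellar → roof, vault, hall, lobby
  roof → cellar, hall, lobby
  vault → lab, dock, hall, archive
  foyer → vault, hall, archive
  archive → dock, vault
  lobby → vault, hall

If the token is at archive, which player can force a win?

A0 = {hall}
A1: add {lobby} — lobby (Runner) has lobby→hall.
A2: add {lab} — lab (Runner) has lab→lobby.
A3 = A2; e.g. dock (Keeper) can still go to roof. Fixed point.
archive never enters the attractor, so Keeper can avoid the target forever.

Keeper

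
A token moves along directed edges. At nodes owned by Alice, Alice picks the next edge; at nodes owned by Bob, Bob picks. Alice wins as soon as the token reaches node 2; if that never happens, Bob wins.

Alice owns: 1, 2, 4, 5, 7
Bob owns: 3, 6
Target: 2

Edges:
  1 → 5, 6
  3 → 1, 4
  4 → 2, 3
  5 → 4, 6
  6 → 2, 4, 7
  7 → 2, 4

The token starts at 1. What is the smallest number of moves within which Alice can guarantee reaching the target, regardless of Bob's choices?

A0 = {2}
A1: add {4, 7} — 4 (Alice) has 4→2; 7 (Alice) has 7→2.
A2: add {5, 6} — 5 (Alice) has 5→4; 6 (Bob): all of {2, 4, 7} already in.
A3: add {1} — 1 (Alice) has 1→5.
1 enters the attractor at level 3, so Alice can force the target in 3 moves from there.

3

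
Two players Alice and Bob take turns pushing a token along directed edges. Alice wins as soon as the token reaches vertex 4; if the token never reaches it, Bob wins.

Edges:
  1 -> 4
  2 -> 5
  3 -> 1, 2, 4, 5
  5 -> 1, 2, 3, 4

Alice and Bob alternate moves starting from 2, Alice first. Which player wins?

Bob

Track states (vertex, player-to-move).
A0 = {(4,Alice), (4,Bob)}
A1: add {(1,Alice), (1,Bob), (3,Alice), (5,Alice)}.
A2: add {(2,Bob)}.
A3 = A2; e.g. (2,Alice) stays out. (2,Alice) never enters ⇒ Bob avoids the target.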